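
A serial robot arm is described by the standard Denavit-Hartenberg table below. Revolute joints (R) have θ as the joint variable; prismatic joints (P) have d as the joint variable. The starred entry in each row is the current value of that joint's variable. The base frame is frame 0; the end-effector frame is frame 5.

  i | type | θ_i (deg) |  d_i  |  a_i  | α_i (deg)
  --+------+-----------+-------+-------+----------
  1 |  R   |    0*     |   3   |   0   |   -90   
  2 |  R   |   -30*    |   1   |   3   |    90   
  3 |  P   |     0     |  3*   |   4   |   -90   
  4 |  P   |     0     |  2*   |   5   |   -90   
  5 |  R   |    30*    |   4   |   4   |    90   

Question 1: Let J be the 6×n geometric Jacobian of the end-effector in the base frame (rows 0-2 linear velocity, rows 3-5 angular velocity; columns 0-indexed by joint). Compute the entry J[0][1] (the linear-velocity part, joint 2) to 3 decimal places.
axis z_1 = (0.0000,1.0000,0.0000); lever o_n−o_1 = (13.8923,1.0000,6.8660)
cross product → J_v[:, 1] = (6.8660,0.0000,-13.8923)
J_ω[:, 1] = z_1
entry J[0][1] = 6.8660

6.866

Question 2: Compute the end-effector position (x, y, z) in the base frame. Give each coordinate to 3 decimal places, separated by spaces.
after link 1: o_1 = (0.0000, 0.0000, 3.0000)
after link 2: o_2 = (2.5981, 1.0000, 4.5000)
after link 3: o_3 = (4.5622, 1.0000, 9.0981)
after link 4: o_4 = (8.8923, 3.0000, 11.5981)
after link 5: o_5 = (13.8923, 1.0000, 9.8660)

13.892 1.000 9.866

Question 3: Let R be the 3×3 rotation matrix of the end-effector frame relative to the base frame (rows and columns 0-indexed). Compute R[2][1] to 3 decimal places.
End-effector y-axis (col 1 of R) = (0.5000,0.0000,-0.8660)
R[2][1] = -0.8660

-0.866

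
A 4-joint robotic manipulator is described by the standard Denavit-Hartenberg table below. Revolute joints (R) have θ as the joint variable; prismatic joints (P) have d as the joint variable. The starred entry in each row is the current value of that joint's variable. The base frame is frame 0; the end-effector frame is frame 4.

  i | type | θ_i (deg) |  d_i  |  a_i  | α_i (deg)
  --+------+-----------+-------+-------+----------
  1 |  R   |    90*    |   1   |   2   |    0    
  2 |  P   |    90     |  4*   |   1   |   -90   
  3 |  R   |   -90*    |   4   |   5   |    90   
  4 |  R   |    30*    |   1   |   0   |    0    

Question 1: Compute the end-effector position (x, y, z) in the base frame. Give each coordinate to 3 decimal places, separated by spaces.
-0.000 -2.000 10.000

after link 1: o_1 = (0.0000, 2.0000, 1.0000)
after link 2: o_2 = (-1.0000, 2.0000, 5.0000)
after link 3: o_3 = (-1.0000, -2.0000, 10.0000)
after link 4: o_4 = (-0.0000, -2.0000, 10.0000)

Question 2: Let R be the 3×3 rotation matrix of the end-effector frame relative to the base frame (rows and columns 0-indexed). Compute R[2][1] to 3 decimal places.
End-effector y-axis (col 1 of R) = (-0.0000,-0.8660,-0.5000)
R[2][1] = -0.5000

-0.500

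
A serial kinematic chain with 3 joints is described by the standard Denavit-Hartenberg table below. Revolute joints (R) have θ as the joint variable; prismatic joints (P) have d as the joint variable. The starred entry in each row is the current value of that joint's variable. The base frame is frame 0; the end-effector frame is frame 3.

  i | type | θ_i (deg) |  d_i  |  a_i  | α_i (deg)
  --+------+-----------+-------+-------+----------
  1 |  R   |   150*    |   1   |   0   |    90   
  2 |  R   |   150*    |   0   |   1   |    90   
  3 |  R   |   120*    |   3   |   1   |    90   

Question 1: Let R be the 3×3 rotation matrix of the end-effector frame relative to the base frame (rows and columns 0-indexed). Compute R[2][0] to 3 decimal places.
End-effector x-axis (col 0 of R) = (0.0580,0.9665,-0.2500)
R[2][0] = -0.2500

-0.250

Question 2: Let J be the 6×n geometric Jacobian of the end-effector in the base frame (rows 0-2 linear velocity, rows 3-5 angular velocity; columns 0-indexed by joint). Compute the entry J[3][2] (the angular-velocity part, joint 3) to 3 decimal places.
axis z_2 = (-0.4330,0.2500,0.8660); lever o_n−o_2 = (-1.2410,1.7165,2.3481)
cross product → J_v[:, 2] = (-0.8995,-0.0580,-0.4330)
J_ω[:, 2] = z_2
entry J[3][2] = -0.4330

-0.433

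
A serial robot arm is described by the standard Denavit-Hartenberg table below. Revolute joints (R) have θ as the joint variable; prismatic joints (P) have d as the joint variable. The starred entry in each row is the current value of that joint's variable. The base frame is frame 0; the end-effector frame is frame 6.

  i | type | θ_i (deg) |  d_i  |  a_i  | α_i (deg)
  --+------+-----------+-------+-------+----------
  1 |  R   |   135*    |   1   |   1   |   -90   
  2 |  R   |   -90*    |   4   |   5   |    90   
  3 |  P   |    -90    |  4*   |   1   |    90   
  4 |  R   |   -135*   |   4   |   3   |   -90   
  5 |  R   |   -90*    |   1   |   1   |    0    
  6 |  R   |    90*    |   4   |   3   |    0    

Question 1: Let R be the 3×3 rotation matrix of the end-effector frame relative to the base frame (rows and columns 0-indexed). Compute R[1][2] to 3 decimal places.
1.000

End-effector z-axis (col 2 of R) = (0.0000,1.0000,-0.0000)
R[1][2] = 1.0000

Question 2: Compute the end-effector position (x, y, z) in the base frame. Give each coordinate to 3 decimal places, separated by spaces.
-6.000 0.757 1.000

after link 1: o_1 = (-0.7071, 0.7071, 1.0000)
after link 2: o_2 = (-3.5355, -2.1213, 6.0000)
after link 3: o_3 = (-0.0000, -4.2426, 6.0000)
after link 4: o_4 = (-3.0000, -4.2426, 2.0000)
after link 5: o_5 = (-3.0000, -3.2426, 1.0000)
after link 6: o_6 = (-6.0000, 0.7574, 1.0000)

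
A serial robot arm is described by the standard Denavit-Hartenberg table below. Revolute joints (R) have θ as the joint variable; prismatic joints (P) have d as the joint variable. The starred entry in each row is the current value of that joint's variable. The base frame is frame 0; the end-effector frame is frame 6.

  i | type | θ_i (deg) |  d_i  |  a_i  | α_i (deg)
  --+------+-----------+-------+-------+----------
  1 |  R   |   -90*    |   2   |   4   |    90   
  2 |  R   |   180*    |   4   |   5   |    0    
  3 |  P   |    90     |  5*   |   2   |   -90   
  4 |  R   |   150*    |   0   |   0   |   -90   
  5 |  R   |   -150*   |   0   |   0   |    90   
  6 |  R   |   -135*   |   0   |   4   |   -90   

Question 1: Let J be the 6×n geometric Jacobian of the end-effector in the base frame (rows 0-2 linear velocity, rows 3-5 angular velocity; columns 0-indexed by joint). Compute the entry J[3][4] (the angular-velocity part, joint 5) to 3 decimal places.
axis z_4 = (-0.8660,-0.0000,0.5000); lever o_n−o_4 = (3.6742,1.4142,0.7071)
cross product → J_v[:, 4] = (-0.7071,2.4495,-1.2247)
J_ω[:, 4] = z_4
entry J[3][4] = -0.8660

-0.866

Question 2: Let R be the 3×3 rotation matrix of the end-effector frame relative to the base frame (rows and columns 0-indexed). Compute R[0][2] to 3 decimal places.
0.306

End-effector z-axis (col 2 of R) = (0.3062,-0.3536,-0.8839)
R[0][2] = 0.3062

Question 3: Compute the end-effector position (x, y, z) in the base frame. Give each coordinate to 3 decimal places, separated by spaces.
-5.326 2.414 0.707

after link 1: o_1 = (0.0000, -4.0000, 2.0000)
after link 2: o_2 = (-4.0000, 1.0000, 2.0000)
after link 3: o_3 = (-9.0000, 1.0000, 0.0000)
after link 4: o_4 = (-9.0000, 1.0000, 0.0000)
after link 5: o_5 = (-9.0000, 1.0000, 0.0000)
after link 6: o_6 = (-5.3258, 2.4142, 0.7071)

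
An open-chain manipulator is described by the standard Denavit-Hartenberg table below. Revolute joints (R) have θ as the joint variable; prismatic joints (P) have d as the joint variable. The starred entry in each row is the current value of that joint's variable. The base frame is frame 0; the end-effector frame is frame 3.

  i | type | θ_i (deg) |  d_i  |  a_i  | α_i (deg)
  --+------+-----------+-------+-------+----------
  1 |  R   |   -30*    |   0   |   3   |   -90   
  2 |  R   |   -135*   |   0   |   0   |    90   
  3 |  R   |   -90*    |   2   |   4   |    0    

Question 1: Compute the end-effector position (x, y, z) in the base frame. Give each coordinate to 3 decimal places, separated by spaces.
after link 1: o_1 = (2.5981, -1.5000, 0.0000)
after link 2: o_2 = (2.5981, -1.5000, 0.0000)
after link 3: o_3 = (-0.6267, -4.2570, -1.4142)

-0.627 -4.257 -1.414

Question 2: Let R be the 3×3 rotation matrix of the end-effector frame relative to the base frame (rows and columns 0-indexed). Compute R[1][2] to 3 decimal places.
End-effector z-axis (col 2 of R) = (-0.6124,0.3536,-0.7071)
R[1][2] = 0.3536

0.354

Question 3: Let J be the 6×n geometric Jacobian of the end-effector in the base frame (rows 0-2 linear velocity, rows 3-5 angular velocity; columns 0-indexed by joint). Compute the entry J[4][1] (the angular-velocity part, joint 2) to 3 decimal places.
0.866

axis z_1 = (0.5000,0.8660,0.0000); lever o_n−o_1 = (-3.2247,-2.7570,-1.4142)
cross product → J_v[:, 1] = (-1.2247,0.7071,1.4142)
J_ω[:, 1] = z_1
entry J[4][1] = 0.8660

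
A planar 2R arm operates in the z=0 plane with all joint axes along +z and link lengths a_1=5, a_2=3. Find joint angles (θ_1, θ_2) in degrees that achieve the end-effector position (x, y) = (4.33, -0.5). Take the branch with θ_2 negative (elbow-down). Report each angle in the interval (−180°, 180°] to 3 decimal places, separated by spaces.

cos θ_2 = (18.9989−5²−3²)/(2·5·3) = -0.5000; θ_2 = -120.0024° (elbow-down)
β = atan2(-0.5000,4.3300) = -6.5870°; ψ = atan2(-2.5980,3.4999) = -36.5870°
θ_1 = β − ψ = 30.0000°

30.000 -120.002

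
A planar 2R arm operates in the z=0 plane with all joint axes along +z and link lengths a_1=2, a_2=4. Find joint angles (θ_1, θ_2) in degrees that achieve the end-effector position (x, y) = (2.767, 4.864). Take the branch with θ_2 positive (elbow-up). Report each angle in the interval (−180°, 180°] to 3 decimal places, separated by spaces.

cos θ_2 = (31.3148−2²−4²)/(2·2·4) = 0.7072; θ_2 = 44.9945° (elbow-up)
β = atan2(4.8640,2.7670) = 60.3656°; ψ = atan2(2.8282,4.8287) = 30.3574°
θ_1 = β − ψ = 30.0082°

30.008 44.995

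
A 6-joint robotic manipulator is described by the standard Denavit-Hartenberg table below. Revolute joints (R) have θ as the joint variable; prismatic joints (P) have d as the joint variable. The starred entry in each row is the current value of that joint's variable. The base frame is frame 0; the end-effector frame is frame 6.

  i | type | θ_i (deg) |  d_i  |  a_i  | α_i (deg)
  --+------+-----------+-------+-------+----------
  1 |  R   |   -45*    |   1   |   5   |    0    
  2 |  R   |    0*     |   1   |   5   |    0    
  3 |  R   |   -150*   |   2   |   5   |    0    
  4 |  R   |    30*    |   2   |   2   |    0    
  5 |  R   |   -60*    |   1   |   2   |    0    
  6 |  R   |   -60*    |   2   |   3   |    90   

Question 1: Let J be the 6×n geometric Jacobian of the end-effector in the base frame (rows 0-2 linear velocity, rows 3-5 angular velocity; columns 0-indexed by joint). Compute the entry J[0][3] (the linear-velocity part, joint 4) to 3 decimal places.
-3.794

axis z_3 = (0.0000,0.0000,1.0000); lever o_n−o_3 = (-2.5696,3.7944,5.0000)
cross product → J_v[:, 3] = (-3.7944,-2.5696,0.0000)
J_ω[:, 3] = z_3
entry J[0][3] = -3.7944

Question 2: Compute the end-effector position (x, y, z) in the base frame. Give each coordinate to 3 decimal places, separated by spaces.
after link 1: o_1 = (3.5355, -3.5355, 1.0000)
after link 2: o_2 = (7.0711, -7.0711, 2.0000)
after link 3: o_3 = (2.2414, -5.7770, 4.0000)
after link 4: o_4 = (0.3096, -6.2946, 6.0000)
after link 5: o_5 = (-1.1046, -4.8804, 7.0000)
after link 6: o_6 = (-0.3282, -1.9826, 9.0000)

-0.328 -1.983 9.000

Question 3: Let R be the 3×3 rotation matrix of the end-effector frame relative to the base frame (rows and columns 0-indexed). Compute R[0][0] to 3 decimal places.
0.259

End-effector x-axis (col 0 of R) = (0.2588,0.9659,0.0000)
R[0][0] = 0.2588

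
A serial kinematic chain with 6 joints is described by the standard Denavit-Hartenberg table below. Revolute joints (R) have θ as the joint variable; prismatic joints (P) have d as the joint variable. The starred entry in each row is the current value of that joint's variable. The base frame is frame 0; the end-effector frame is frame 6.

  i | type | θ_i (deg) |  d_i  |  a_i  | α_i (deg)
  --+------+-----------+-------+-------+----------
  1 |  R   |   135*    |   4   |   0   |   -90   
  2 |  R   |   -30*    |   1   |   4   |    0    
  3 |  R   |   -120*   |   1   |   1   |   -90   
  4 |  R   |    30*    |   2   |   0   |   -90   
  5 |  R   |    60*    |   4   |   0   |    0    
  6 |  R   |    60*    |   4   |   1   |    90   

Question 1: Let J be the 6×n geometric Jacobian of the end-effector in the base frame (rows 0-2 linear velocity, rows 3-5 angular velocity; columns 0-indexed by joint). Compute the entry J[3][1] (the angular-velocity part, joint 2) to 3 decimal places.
-0.707

axis z_1 = (-0.7071,-0.7071,0.0000); lever o_n−o_1 = (-1.6447,8.2607,1.2655)
cross product → J_v[:, 1] = (-0.8949,0.8949,-7.0042)
J_ω[:, 1] = z_1
entry J[3][1] = -0.7071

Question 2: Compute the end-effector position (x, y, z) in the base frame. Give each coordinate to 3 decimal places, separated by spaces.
-1.645 8.261 5.266

after link 1: o_1 = (0.0000, 0.0000, 4.0000)
after link 2: o_2 = (-3.1566, 1.7424, 6.0000)
after link 3: o_3 = (-3.2513, 0.4229, 6.5000)
after link 4: o_4 = (-3.9584, 1.1300, 8.2321)
after link 5: o_5 = (-2.7337, 4.8042, 7.2321)
after link 6: o_6 = (-1.6447, 8.2607, 5.2655)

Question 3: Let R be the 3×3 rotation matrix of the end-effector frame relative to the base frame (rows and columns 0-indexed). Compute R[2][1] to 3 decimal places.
End-effector y-axis (col 1 of R) = (0.3062,0.9186,-0.2500)
R[2][1] = -0.2500

-0.250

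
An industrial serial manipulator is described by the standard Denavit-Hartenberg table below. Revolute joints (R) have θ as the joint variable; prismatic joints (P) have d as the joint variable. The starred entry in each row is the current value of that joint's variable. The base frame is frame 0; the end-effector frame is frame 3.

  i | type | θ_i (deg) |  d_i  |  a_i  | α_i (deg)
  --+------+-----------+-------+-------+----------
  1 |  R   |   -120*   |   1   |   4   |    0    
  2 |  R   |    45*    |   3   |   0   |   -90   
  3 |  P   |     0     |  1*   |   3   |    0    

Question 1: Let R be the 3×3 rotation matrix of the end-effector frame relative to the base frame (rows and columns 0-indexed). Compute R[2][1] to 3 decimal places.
-1.000

End-effector y-axis (col 1 of R) = (0.0000,0.0000,-1.0000)
R[2][1] = -1.0000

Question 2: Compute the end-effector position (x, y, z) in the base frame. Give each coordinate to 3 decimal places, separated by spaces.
after link 1: o_1 = (-2.0000, -3.4641, 1.0000)
after link 2: o_2 = (-2.0000, -3.4641, 4.0000)
after link 3: o_3 = (-0.2576, -6.1031, 4.0000)

-0.258 -6.103 4.000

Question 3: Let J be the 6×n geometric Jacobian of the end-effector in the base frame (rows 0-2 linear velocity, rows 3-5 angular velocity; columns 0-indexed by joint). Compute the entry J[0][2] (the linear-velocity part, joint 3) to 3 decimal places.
prismatic axis z_2 = (0.9659,0.2588,0.0000)
J_v[:, 2] = z_2; J_ω[:, 2] = (0,0,0)
entry J[0][2] = 0.9659

0.966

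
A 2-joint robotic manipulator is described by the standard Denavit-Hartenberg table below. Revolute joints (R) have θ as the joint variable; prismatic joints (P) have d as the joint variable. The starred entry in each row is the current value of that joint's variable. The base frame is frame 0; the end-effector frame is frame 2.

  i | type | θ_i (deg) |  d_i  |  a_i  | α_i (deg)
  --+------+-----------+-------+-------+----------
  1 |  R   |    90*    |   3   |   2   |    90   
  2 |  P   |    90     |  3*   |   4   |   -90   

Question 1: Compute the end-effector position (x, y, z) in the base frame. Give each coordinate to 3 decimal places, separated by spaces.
after link 1: o_1 = (0.0000, 2.0000, 3.0000)
after link 2: o_2 = (3.0000, 2.0000, 7.0000)

3.000 2.000 7.000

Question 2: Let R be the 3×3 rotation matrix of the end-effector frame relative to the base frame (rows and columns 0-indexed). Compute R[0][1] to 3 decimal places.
End-effector y-axis (col 1 of R) = (-1.0000,0.0000,-0.0000)
R[0][1] = -1.0000

-1.000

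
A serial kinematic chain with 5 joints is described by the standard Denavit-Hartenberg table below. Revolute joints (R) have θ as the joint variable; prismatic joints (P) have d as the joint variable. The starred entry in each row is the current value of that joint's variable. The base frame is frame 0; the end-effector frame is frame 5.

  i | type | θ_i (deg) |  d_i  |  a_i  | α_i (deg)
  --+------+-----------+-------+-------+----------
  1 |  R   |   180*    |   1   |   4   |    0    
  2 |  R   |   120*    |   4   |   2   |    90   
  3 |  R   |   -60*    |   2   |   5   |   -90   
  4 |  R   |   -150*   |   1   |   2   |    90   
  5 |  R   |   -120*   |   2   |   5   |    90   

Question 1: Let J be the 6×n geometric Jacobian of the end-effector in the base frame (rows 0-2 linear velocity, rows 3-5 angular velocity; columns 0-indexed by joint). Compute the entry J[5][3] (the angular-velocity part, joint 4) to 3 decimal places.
axis z_3 = (0.4330,-0.7500,0.5000); lever o_n−o_3 = (0.1328,3.7341,-1.1740)
cross product → J_v[:, 3] = (-0.9865,0.5748,1.7165)
J_ω[:, 3] = z_3
entry J[5][3] = 0.5000

0.500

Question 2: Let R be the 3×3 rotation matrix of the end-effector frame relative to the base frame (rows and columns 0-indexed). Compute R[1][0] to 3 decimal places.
End-effector x-axis (col 0 of R) = (-0.0502,0.5870,-0.8080)
R[1][0] = 0.5870

0.587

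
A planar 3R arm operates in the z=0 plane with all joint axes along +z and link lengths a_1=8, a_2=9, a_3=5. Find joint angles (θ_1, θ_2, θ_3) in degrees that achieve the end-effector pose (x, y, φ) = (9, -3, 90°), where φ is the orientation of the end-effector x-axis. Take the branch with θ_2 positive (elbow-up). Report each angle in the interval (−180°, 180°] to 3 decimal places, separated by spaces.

wrist centre = target − a_3·(cos φ, sin φ) = (9.0000, -8.0000)
cos θ_2 = (145.0000−8²−9²)/(2·8·9) = 0.0000; θ_2 = 90.0000° (elbow-up)
β = atan2(-8.0000,9.0000) = -41.6335°; ψ = atan2(9.0000,8.0000) = 48.3665°
θ_1 = β − ψ = -90.0000°
θ_3 = φ − θ_1 − θ_2 = 90.0000° (wrapped to (-180°,180°])

-90.000 90.000 90.000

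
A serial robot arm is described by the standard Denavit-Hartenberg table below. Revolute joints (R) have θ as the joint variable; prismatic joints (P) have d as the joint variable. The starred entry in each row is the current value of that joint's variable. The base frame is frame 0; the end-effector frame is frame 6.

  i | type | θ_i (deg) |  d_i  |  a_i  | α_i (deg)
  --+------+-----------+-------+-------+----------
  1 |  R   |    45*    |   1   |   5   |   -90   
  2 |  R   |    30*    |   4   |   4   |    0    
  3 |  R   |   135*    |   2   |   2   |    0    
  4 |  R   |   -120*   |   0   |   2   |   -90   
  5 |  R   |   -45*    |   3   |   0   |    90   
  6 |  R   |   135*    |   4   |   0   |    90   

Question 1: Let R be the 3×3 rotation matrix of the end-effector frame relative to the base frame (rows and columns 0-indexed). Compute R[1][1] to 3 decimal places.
0.146

End-effector y-axis (col 1 of R) = (-0.8536,0.1464,0.5000)
R[1][1] = 0.1464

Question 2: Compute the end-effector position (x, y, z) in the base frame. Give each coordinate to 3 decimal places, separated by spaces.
after link 1: o_1 = (3.5355, 3.5355, 1.0000)
after link 2: o_2 = (3.1566, 8.8135, -1.0000)
after link 3: o_3 = (0.3764, 8.8616, -1.5176)
after link 4: o_4 = (1.3764, 9.8616, -2.9319)
after link 5: o_5 = (-0.1236, 8.3616, -5.0532)
after link 6: o_6 = (-3.5379, 8.9474, -3.0532)

-3.538 8.947 -3.053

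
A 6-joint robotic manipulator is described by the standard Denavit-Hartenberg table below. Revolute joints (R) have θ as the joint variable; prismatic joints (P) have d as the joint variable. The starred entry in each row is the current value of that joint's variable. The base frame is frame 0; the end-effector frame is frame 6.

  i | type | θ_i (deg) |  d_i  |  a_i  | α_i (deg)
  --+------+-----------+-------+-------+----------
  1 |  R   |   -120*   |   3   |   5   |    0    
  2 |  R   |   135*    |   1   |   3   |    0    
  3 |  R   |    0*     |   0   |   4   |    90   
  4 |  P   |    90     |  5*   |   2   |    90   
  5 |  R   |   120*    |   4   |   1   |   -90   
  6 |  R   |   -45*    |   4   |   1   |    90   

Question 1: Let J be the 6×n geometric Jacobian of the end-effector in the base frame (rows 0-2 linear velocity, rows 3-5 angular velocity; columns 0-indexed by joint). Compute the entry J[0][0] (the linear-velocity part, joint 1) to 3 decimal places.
5.626

axis z_0 = ẑ; lever o_n−o_0 = (9.9673,-5.6259,1.6823)
cross product → J_v[:, 0] = (5.6259,9.9673,-0.0000)
J_ω[:, 0] = z_0
entry J[0][0] = 5.6259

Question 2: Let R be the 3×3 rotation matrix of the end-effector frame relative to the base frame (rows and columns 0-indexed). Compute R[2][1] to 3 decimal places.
-0.866

End-effector y-axis (col 1 of R) = (-0.1294,0.4830,-0.8660)
R[2][1] = -0.8660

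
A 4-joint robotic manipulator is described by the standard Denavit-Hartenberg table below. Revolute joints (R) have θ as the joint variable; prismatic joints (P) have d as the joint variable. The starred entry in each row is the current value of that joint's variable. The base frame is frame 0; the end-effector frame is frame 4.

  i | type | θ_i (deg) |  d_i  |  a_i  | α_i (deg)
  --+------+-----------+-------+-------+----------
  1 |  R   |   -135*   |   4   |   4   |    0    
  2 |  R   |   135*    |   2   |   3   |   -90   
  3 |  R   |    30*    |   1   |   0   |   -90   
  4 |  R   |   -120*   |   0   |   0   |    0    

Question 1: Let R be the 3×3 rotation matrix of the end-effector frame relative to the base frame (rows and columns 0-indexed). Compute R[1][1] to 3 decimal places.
End-effector y-axis (col 1 of R) = (0.7500,0.5000,-0.4330)
R[1][1] = 0.5000

0.500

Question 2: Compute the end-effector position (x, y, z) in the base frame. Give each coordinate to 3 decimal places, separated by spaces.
after link 1: o_1 = (-2.8284, -2.8284, 4.0000)
after link 2: o_2 = (0.1716, -2.8284, 6.0000)
after link 3: o_3 = (0.1716, -1.8284, 6.0000)
after link 4: o_4 = (0.1716, -1.8284, 6.0000)

0.172 -1.828 6.000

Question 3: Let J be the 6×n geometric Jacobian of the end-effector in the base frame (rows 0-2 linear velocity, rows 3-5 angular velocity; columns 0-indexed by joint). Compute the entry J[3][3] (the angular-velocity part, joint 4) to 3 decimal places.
-0.500

axis z_3 = (-0.5000,0.0000,-0.8660); lever o_n−o_3 = (0.0000,0.0000,0.0000)
cross product → J_v[:, 3] = (0.0000,0.0000,-0.0000)
J_ω[:, 3] = z_3
entry J[3][3] = -0.5000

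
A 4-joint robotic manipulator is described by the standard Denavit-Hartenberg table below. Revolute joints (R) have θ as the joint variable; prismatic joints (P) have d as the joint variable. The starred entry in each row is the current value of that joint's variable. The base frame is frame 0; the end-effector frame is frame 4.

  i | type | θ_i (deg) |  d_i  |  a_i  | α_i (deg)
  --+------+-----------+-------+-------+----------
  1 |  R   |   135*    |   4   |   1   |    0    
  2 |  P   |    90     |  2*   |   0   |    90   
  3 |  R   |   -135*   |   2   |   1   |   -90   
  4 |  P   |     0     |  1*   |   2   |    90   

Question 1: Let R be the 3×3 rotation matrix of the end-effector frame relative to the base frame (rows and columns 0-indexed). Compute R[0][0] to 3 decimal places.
End-effector x-axis (col 0 of R) = (0.5000,0.5000,-0.7071)
R[0][0] = 0.5000

0.500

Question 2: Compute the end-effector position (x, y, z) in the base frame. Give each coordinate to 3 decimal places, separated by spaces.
-1.121 3.121 3.172

after link 1: o_1 = (-0.7071, 0.7071, 4.0000)
after link 2: o_2 = (-0.7071, 0.7071, 6.0000)
after link 3: o_3 = (-1.6213, 2.6213, 5.2929)
after link 4: o_4 = (-1.1213, 3.1213, 3.1716)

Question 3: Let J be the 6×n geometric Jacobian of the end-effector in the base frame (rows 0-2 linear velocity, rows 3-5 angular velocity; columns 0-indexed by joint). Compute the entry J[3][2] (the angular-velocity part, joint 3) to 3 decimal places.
axis z_2 = (-0.7071,0.7071,0.0000); lever o_n−o_2 = (-0.4142,2.4142,-2.8284)
cross product → J_v[:, 2] = (-2.0000,-2.0000,-1.4142)
J_ω[:, 2] = z_2
entry J[3][2] = -0.7071

-0.707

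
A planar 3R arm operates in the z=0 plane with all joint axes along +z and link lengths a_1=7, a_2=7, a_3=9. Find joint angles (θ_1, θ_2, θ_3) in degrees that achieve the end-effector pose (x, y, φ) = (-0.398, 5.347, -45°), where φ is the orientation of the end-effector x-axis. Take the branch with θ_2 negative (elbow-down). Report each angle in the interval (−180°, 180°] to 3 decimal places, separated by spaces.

wrist centre = target − a_3·(cos φ, sin φ) = (-6.7620, 11.7110)
cos θ_2 = (182.8707−7²−7²)/(2·7·7) = 0.8660; θ_2 = -29.9997° (elbow-down)
β = atan2(11.7110,-6.7620) = 120.0023°; ψ = atan2(-3.5000,13.0622) = -14.9999°
θ_1 = β − ψ = 135.0022°
θ_3 = φ − θ_1 − θ_2 = -150.0025° (wrapped to (-180°,180°])

135.002 -30.000 -150.002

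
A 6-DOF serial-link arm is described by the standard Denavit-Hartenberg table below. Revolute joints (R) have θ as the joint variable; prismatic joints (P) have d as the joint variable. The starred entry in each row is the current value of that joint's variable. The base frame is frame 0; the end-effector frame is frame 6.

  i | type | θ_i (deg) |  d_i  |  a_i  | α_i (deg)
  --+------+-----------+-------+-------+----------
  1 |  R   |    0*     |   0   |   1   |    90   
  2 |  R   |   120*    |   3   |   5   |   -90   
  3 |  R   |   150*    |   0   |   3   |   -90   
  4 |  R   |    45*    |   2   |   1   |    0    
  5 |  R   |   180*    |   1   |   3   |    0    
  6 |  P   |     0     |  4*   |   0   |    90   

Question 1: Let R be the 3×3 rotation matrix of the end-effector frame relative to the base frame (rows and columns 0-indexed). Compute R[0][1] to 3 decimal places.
0.250

End-effector y-axis (col 1 of R) = (0.2500,-0.8660,-0.4330)
R[0][1] = 0.2500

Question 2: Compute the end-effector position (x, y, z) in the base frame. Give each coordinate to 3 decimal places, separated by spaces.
-0.288 -8.269 -0.597

after link 1: o_1 = (1.0000, 0.0000, 0.0000)
after link 2: o_2 = (-1.5000, -3.0000, 4.3301)
after link 3: o_3 = (-0.2010, -1.5000, 2.0801)
after link 4: o_4 = (1.2176, -2.8785, 1.0373)
after link 5: o_5 = (-1.2881, -4.8052, 1.1346)
after link 6: o_6 = (-0.2881, -8.2693, -0.5974)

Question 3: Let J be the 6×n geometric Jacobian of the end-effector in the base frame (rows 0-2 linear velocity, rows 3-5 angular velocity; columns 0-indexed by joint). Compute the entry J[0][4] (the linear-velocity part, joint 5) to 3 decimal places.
-0.919

axis z_4 = (0.2500,-0.8660,-0.4330); lever o_n−o_4 = (-1.5057,-5.3908,-1.6347)
cross product → J_v[:, 4] = (-0.9186,1.0607,-2.6517)
J_ω[:, 4] = z_4
entry J[0][4] = -0.9186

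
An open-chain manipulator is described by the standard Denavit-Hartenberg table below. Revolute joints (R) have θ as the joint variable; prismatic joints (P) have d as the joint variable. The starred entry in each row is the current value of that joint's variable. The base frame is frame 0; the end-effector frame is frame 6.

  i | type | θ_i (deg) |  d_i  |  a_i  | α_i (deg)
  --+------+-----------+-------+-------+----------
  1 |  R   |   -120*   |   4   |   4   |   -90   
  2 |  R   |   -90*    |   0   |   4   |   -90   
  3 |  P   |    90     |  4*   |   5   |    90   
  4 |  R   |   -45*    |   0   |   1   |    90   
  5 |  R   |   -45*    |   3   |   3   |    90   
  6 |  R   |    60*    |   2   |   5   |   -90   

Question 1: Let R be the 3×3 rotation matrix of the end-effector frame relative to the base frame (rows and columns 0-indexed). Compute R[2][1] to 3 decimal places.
0.707

End-effector y-axis (col 1 of R) = (-0.1830,0.6830,0.7071)
R[2][1] = 0.7071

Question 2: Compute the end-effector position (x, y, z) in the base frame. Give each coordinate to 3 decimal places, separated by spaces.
after link 1: o_1 = (-2.0000, -3.4641, 4.0000)
after link 2: o_2 = (-2.0000, -3.4641, 8.0000)
after link 3: o_3 = (-8.3301, -4.4282, 8.0000)
after link 4: o_4 = (-8.5889, -3.4623, 8.0000)
after link 5: o_5 = (-6.2402, -0.6368, 5.8787)
after link 6: o_6 = (-2.1491, 0.8254, 2.6967)

-2.149 0.825 2.697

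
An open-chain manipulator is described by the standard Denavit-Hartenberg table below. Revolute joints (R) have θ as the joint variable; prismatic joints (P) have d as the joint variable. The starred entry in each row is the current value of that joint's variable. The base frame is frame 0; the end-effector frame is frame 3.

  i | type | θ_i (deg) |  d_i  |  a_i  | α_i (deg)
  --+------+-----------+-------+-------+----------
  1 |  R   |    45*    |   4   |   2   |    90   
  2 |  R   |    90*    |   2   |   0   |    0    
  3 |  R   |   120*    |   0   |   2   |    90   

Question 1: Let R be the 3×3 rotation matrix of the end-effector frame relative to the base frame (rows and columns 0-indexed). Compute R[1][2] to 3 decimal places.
End-effector z-axis (col 2 of R) = (-0.3536,-0.3536,0.8660)
R[1][2] = -0.3536

-0.354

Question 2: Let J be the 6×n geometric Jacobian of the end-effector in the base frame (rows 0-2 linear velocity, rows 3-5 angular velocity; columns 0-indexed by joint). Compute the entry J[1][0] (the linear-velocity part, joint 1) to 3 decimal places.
axis z_0 = ẑ; lever o_n−o_0 = (1.6037,-1.2247,3.0000)
cross product → J_v[:, 0] = (1.2247,1.6037,-0.0000)
J_ω[:, 0] = z_0
entry J[1][0] = 1.6037

1.604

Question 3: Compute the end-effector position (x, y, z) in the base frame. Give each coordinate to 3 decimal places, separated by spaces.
after link 1: o_1 = (1.4142, 1.4142, 4.0000)
after link 2: o_2 = (2.8284, -0.0000, 4.0000)
after link 3: o_3 = (1.6037, -1.2247, 3.0000)

1.604 -1.225 3.000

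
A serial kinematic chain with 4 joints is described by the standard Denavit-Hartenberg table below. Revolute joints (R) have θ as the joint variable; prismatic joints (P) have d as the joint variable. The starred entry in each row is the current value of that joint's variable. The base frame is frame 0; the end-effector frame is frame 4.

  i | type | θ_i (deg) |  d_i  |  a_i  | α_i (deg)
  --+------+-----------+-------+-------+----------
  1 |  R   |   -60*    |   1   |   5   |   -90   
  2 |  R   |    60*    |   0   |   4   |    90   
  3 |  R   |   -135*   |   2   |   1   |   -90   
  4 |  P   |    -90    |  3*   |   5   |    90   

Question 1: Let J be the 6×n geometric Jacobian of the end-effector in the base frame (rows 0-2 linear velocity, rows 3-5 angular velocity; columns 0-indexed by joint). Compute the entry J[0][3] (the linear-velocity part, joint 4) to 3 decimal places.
-0.436

prismatic axis z_3 = (-0.4356,-0.6597,-0.6124)
J_v[:, 3] = z_3; J_ω[:, 3] = (0,0,0)
entry J[0][3] = -0.4356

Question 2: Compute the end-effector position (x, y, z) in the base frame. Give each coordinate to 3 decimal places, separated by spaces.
after link 1: o_1 = (2.5000, -4.3301, 1.0000)
after link 2: o_2 = (3.5000, -6.0622, -2.4641)
after link 3: o_3 = (3.5769, -7.6095, -0.8517)
after link 4: o_4 = (4.4352, -13.3388, -0.1888)

4.435 -13.339 -0.189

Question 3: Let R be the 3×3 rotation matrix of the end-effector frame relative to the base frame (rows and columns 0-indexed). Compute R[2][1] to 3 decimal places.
End-effector y-axis (col 1 of R) = (-0.4356,-0.6597,-0.6124)
R[2][1] = -0.6124

-0.612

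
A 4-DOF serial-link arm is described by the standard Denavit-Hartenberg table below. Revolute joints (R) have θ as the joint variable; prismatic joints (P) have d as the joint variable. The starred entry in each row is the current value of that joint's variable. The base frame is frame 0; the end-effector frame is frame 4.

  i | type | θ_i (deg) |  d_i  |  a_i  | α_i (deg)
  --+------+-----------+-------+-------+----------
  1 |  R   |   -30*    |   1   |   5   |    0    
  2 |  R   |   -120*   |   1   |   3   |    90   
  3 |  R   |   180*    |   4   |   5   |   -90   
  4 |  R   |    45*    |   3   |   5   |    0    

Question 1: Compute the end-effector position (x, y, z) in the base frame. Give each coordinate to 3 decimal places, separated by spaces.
after link 1: o_1 = (4.3301, -2.5000, 1.0000)
after link 2: o_2 = (1.7321, -4.0000, 2.0000)
after link 3: o_3 = (4.0622, 1.9641, 2.0000)
after link 4: o_4 = (8.8918, 0.6700, -1.0000)

8.892 0.670 -1.000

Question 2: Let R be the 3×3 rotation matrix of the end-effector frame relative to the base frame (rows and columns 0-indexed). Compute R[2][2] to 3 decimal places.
End-effector z-axis (col 2 of R) = (0.0000,0.0000,-1.0000)
R[2][2] = -1.0000

-1.000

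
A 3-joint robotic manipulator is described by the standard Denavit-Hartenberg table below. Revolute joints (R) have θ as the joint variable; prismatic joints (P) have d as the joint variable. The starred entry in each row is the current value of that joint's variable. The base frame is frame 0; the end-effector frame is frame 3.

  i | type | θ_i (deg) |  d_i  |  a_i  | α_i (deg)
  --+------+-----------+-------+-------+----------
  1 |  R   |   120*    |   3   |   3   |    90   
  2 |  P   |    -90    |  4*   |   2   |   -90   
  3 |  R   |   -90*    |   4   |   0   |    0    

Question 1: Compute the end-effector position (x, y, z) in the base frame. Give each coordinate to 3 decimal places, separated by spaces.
-0.036 8.062 1.000

after link 1: o_1 = (-1.5000, 2.5981, 3.0000)
after link 2: o_2 = (1.9641, 4.5981, 1.0000)
after link 3: o_3 = (-0.0359, 8.0622, 1.0000)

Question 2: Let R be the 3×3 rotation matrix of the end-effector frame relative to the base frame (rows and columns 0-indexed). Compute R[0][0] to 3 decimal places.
0.866

End-effector x-axis (col 0 of R) = (0.8660,0.5000,0.0000)
R[0][0] = 0.8660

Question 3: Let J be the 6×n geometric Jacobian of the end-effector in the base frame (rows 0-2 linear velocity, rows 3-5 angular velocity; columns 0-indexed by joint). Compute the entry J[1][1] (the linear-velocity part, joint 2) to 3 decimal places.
0.500

prismatic axis z_1 = (0.8660,0.5000,0.0000)
J_v[:, 1] = z_1; J_ω[:, 1] = (0,0,0)
entry J[1][1] = 0.5000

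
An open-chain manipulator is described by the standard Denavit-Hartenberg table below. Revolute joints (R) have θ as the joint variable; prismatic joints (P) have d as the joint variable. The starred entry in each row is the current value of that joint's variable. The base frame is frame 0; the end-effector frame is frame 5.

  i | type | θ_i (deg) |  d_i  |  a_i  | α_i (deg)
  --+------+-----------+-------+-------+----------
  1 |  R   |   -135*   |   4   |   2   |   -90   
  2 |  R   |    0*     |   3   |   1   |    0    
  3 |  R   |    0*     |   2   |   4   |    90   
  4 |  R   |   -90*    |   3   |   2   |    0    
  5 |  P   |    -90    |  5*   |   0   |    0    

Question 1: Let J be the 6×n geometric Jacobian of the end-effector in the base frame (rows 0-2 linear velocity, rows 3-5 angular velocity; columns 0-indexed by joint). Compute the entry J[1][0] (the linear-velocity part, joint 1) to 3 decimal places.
-2.828

axis z_0 = ẑ; lever o_n−o_0 = (-2.8284,-7.0711,12.0000)
cross product → J_v[:, 0] = (7.0711,-2.8284,0.0000)
J_ω[:, 0] = z_0
entry J[1][0] = -2.8284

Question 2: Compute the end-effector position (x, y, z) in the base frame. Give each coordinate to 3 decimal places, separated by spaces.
after link 1: o_1 = (-1.4142, -1.4142, 4.0000)
after link 2: o_2 = (0.0000, -4.2426, 4.0000)
after link 3: o_3 = (-1.4142, -8.4853, 4.0000)
after link 4: o_4 = (-2.8284, -7.0711, 7.0000)
after link 5: o_5 = (-2.8284, -7.0711, 12.0000)

-2.828 -7.071 12.000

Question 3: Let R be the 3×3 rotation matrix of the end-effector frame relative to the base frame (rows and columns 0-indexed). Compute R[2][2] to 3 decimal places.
End-effector z-axis (col 2 of R) = (0.0000,0.0000,1.0000)
R[2][2] = 1.0000

1.000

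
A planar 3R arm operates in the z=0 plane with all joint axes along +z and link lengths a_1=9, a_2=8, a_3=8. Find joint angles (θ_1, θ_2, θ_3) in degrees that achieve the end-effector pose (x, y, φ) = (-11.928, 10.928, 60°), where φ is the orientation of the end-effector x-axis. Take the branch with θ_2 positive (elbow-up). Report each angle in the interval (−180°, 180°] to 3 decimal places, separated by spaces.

wrist centre = target − a_3·(cos φ, sin φ) = (-15.9280, 3.9998)
cos θ_2 = (269.6996−9²−8²)/(2·9·8) = 0.8660; θ_2 = 30.0064° (elbow-up)
β = atan2(3.9998,-15.9280) = 165.9035°; ψ = atan2(4.0008,15.9278) = 14.1000°
θ_1 = β − ψ = 151.8035°
θ_3 = φ − θ_1 − θ_2 = -121.8100° (wrapped to (-180°,180°])

151.804 30.006 -121.810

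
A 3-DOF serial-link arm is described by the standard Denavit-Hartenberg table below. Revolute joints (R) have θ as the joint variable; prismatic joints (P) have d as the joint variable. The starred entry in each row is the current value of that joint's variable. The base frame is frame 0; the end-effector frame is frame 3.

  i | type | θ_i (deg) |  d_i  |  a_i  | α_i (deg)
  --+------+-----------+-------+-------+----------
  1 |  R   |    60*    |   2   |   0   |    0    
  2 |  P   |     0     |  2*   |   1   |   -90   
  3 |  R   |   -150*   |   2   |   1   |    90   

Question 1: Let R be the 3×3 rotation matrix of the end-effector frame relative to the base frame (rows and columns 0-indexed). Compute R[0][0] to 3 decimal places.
End-effector x-axis (col 0 of R) = (-0.4330,-0.7500,0.5000)
R[0][0] = -0.4330

-0.433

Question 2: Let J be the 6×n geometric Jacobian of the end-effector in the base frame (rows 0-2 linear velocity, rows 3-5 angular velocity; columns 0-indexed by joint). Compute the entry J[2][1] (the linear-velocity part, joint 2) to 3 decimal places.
1.000

prismatic axis z_1 = (0.0000,0.0000,1.0000)
J_v[:, 1] = z_1; J_ω[:, 1] = (0,0,0)
entry J[2][1] = 1.0000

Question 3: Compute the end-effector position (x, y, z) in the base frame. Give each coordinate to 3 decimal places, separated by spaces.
after link 1: o_1 = (0.0000, 0.0000, 2.0000)
after link 2: o_2 = (0.5000, 0.8660, 4.0000)
after link 3: o_3 = (-1.6651, 1.1160, 4.5000)

-1.665 1.116 4.500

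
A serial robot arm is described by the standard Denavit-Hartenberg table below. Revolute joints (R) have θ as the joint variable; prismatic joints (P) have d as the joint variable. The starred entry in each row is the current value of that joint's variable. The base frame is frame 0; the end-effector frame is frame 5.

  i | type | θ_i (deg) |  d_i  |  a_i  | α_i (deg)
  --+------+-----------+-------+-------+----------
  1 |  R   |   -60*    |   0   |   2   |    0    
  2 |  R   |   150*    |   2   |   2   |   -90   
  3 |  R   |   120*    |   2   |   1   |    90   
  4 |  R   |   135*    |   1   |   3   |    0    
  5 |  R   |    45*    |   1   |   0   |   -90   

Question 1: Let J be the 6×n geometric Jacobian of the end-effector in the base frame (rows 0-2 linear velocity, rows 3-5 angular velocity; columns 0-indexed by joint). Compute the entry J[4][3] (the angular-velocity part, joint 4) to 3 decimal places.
0.866

axis z_3 = (-0.0000,0.8660,-0.5000); lever o_n−o_3 = (-2.1213,2.7927,0.8371)
cross product → J_v[:, 3] = (2.1213,1.0607,1.8371)
J_ω[:, 3] = z_3
entry J[4][3] = 0.8660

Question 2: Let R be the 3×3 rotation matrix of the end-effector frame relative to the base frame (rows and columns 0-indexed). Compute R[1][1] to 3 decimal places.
End-effector y-axis (col 1 of R) = (0.0000,-0.8660,0.5000)
R[1][1] = -0.8660

-0.866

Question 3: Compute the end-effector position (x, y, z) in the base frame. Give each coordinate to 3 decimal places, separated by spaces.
after link 1: o_1 = (1.0000, -1.7321, 0.0000)
after link 2: o_2 = (1.0000, 0.2679, 2.0000)
after link 3: o_3 = (-1.0000, -0.2321, 1.1340)
after link 4: o_4 = (-3.1213, 1.6946, 2.4711)
after link 5: o_5 = (-3.1213, 2.5607, 1.9711)

-3.121 2.561 1.971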